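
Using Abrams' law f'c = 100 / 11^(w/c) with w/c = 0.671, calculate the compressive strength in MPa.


f'c = 100 / 11^0.671
= 100 / 4.998
= 20.01 MPa

20.01


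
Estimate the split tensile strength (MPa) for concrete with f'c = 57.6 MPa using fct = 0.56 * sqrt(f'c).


fct = 0.56 * sqrt(57.6)
= 0.56 * 7.589
= 4.25 MPa

4.25


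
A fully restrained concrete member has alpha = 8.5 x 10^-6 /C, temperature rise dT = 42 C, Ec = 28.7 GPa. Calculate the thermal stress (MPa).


sigma = alpha * dT * Ec
= 8.5e-6 * 42 * 28.7 * 1000
= 10.246 MPa

10.246


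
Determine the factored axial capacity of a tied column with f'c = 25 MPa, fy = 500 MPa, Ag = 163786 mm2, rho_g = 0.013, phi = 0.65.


Ast = rho * Ag = 0.013 * 163786 = 2129.218 mm2
phi*Pn = 0.65 * 0.80 * (0.85 * 25 * (163786 - 2129.218) + 500 * 2129.218) / 1000
= 2339.9 kN

2339.9


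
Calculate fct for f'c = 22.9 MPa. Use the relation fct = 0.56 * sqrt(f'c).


fct = 0.56 * sqrt(22.9)
= 0.56 * 4.785
= 2.68 MPa

2.68


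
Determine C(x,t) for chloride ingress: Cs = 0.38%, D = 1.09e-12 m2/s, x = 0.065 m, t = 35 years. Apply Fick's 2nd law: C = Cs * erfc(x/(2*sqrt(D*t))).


t_seconds = 35 * 365.25 * 24 * 3600 = 1104516000.0 s
arg = 0.065 / (2 * sqrt(1.09e-12 * 1104516000.0))
= 0.9367
erfc(0.9367) = 0.1853
C = 0.38 * 0.1853 = 0.0704%

0.0704


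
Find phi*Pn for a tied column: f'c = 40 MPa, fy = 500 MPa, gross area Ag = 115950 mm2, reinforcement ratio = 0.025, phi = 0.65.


Ast = rho * Ag = 0.025 * 115950 = 2898.75 mm2
phi*Pn = 0.65 * 0.80 * (0.85 * 40 * (115950 - 2898.75) + 500 * 2898.75) / 1000
= 2752.42 kN

2752.42


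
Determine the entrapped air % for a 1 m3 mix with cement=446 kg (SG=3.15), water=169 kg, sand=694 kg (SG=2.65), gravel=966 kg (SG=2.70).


Vol cement = 446 / (3.15 * 1000) = 0.141587 m3
Vol water = 169 / 1000 = 0.169 m3
Vol sand = 694 / (2.65 * 1000) = 0.261887 m3
Vol gravel = 966 / (2.70 * 1000) = 0.357778 m3
Total solid + water volume = 0.930252 m3
Air = (1 - 0.930252) * 100 = 6.97%

6.97


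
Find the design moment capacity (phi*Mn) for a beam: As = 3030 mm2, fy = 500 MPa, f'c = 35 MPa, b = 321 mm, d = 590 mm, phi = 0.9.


a = As * fy / (0.85 * f'c * b)
= 3030 * 500 / (0.85 * 35 * 321)
= 158.6429 mm
Mn = As * fy * (d - a/2) / 10^6
= 773.678 kN-m
phi*Mn = 0.9 * 773.678 = 696.31 kN-m

696.31


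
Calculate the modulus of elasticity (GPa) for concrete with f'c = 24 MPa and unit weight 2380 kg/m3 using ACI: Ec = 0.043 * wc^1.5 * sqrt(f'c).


Ec = 0.043 * 2380^1.5 * sqrt(24) / 1000
= 24.46 GPa

24.46


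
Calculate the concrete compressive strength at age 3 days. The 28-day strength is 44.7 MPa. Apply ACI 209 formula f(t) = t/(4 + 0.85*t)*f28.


f(3) = 3 / (4 + 0.85 * 3) * 44.7
= 3 / 6.55 * 44.7
= 20.47 MPa

20.47


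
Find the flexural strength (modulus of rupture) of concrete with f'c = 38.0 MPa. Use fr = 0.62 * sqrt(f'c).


fr = 0.62 * sqrt(38.0)
= 3.822 MPa

3.822


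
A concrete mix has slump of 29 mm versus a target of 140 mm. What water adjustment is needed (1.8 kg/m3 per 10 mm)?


Difference = 140 - 29 = 111 mm
Water adjustment = 111 * 1.8 / 10 = 20.0 kg/m3

20.0


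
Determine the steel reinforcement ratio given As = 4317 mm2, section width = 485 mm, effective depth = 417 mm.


rho = As / (b * d)
= 4317 / (485 * 417)
= 0.0213

0.0213


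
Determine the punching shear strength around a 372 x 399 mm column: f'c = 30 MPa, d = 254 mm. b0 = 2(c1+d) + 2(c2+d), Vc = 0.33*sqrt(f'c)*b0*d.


b0 = 2*(372 + 254) + 2*(399 + 254) = 2558 mm
Vc = 0.33 * sqrt(30) * 2558 * 254 / 1000
= 1174.38 kN

1174.38


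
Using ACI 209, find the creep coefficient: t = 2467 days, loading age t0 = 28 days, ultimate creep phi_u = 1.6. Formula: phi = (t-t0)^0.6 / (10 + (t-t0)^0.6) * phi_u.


dt = 2467 - 28 = 2439
phi = 2439^0.6 / (10 + 2439^0.6) * 1.6
= 1.464

1.464


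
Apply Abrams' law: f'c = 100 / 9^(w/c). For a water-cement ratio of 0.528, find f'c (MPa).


f'c = 100 / 9^0.528
= 100 / 3.19
= 31.34 MPa

31.34


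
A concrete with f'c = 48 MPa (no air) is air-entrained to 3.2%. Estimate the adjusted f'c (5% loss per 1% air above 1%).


Strength loss = (3.2 - 1) * 5 = 11.0%
f'c = 48 * (1 - 11.0/100)
= 42.72 MPa

42.72


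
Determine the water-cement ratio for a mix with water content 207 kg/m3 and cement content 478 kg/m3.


w/c = water / cement
w/c = 207 / 478 = 0.433

0.433


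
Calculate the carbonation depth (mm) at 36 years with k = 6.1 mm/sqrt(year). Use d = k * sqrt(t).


depth = k * sqrt(t)
= 6.1 * sqrt(36)
= 36.6 mm

36.6


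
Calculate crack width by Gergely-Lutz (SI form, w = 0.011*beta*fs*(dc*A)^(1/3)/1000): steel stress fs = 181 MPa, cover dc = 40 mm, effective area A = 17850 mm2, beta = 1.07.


w = 0.011 * beta * fs * (dc * A)^(1/3) / 1000
= 0.011 * 1.07 * 181 * (40 * 17850)^(1/3) / 1000
= 0.19 mm

0.19


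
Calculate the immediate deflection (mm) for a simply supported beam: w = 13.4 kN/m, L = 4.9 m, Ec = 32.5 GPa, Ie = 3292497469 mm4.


Convert: L = 4.9 m = 4900 mm, Ec = 32.5 GPa = 32500 MPa
delta = 5 * 13.4 * 4900^4 / (384 * 32500 * 3292497469)
= 0.94 mm

0.94


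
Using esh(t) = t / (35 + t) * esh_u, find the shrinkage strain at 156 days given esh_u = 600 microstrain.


esh(156) = 156 / (35 + 156) * 600
= 156 / 191 * 600
= 490.1 microstrain

490.1


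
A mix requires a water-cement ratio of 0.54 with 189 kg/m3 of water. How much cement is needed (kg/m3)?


Cement = water / (w/c)
= 189 / 0.54
= 350.0 kg/m3

350.0


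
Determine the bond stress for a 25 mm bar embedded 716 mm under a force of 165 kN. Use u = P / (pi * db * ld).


u = P / (pi * db * ld)
= 165 * 1000 / (pi * 25 * 716)
= 2.934 MPa

2.934


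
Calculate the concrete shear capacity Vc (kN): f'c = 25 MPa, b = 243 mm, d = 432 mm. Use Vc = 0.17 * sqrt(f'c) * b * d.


Vc = 0.17 * sqrt(25) * 243 * 432 / 1000
= 89.23 kN

89.23


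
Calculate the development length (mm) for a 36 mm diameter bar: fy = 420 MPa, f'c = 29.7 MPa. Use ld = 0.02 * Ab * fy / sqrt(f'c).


Ab = pi * 36^2 / 4 = 1017.876 mm2
ld = 0.02 * 1017.876 * 420 / sqrt(29.7)
= 1568.9 mm

1568.9


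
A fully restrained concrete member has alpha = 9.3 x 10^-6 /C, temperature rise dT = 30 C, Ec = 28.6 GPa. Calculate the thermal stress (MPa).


sigma = alpha * dT * Ec
= 9.3e-6 * 30 * 28.6 * 1000
= 7.979 MPa

7.979


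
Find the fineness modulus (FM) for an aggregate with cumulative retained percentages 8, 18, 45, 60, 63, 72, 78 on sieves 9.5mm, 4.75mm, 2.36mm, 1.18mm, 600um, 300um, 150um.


FM = sum(cumulative % retained) / 100
= 344 / 100
= 3.44

3.44


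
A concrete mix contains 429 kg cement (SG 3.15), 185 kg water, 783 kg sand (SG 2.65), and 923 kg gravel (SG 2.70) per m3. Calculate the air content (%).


Vol cement = 429 / (3.15 * 1000) = 0.13619 m3
Vol water = 185 / 1000 = 0.185 m3
Vol sand = 783 / (2.65 * 1000) = 0.295472 m3
Vol gravel = 923 / (2.70 * 1000) = 0.341852 m3
Total solid + water volume = 0.958514 m3
Air = (1 - 0.958514) * 100 = 4.15%

4.15


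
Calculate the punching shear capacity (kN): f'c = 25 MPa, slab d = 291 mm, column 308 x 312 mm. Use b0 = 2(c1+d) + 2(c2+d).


b0 = 2*(308 + 291) + 2*(312 + 291) = 2404 mm
Vc = 0.33 * sqrt(25) * 2404 * 291 / 1000
= 1154.28 kN

1154.28


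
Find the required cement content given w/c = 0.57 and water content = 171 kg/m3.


Cement = water / (w/c)
= 171 / 0.57
= 300.0 kg/m3

300.0


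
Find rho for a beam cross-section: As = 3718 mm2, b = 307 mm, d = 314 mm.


rho = As / (b * d)
= 3718 / (307 * 314)
= 0.0386

0.0386


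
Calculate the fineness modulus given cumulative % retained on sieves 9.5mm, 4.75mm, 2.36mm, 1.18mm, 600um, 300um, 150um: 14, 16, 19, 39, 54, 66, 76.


FM = sum(cumulative % retained) / 100
= 284 / 100
= 2.84

2.84


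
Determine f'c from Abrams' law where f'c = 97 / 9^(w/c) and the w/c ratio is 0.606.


f'c = 97 / 9^0.606
= 97 / 3.787
= 25.62 MPa

25.62


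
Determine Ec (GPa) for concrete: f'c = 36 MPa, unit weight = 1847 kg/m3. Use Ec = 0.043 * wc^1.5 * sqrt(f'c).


Ec = 0.043 * 1847^1.5 * sqrt(36) / 1000
= 20.48 GPa

20.48


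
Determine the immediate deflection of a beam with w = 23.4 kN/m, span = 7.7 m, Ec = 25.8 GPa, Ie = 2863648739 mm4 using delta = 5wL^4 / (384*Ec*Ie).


Convert: L = 7.7 m = 7700 mm, Ec = 25.8 GPa = 25800 MPa
delta = 5 * 23.4 * 7700^4 / (384 * 25800 * 2863648739)
= 14.5 mm

14.5


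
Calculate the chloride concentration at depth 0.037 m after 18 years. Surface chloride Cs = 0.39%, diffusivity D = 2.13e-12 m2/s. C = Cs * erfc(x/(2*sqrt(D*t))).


t_seconds = 18 * 365.25 * 24 * 3600 = 568036800.0 s
arg = 0.037 / (2 * sqrt(2.13e-12 * 568036800.0))
= 0.5319
erfc(0.5319) = 0.452
C = 0.39 * 0.452 = 0.1763%

0.1763


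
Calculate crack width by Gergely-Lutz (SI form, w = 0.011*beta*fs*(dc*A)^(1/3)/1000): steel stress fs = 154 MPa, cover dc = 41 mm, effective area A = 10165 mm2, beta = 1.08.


w = 0.011 * beta * fs * (dc * A)^(1/3) / 1000
= 0.011 * 1.08 * 154 * (41 * 10165)^(1/3) / 1000
= 0.137 mm

0.137


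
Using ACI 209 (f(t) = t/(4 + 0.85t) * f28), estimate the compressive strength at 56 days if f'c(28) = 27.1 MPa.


f(56) = 56 / (4 + 0.85 * 56) * 27.1
= 56 / 51.6 * 27.1
= 29.41 MPa

29.41


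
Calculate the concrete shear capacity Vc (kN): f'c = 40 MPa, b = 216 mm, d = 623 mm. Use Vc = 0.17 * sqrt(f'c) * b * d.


Vc = 0.17 * sqrt(40) * 216 * 623 / 1000
= 144.68 kN

144.68


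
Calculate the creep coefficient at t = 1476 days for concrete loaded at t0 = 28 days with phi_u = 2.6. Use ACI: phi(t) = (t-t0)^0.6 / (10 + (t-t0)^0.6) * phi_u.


dt = 1476 - 28 = 1448
phi = 1448^0.6 / (10 + 1448^0.6) * 2.6
= 2.307

2.307


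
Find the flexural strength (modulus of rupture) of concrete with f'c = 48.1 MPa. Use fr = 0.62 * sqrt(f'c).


fr = 0.62 * sqrt(48.1)
= 4.3 MPa

4.3


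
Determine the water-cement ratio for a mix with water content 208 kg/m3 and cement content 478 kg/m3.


w/c = water / cement
w/c = 208 / 478 = 0.435

0.435


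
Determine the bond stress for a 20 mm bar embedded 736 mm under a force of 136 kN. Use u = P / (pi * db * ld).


u = P / (pi * db * ld)
= 136 * 1000 / (pi * 20 * 736)
= 2.941 MPa

2.941


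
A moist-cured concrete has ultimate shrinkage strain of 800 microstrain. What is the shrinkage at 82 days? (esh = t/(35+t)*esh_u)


esh(82) = 82 / (35 + 82) * 800
= 82 / 117 * 800
= 560.7 microstrain

560.7


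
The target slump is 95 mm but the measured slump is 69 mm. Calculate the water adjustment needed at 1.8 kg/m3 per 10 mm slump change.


Difference = 95 - 69 = 26 mm
Water adjustment = 26 * 1.8 / 10 = 4.7 kg/m3

4.7


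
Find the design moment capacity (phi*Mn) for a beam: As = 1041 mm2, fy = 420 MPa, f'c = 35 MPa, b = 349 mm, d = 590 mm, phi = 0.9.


a = As * fy / (0.85 * f'c * b)
= 1041 * 420 / (0.85 * 35 * 349)
= 42.1102 mm
Mn = As * fy * (d - a/2) / 10^6
= 248.7541 kN-m
phi*Mn = 0.9 * 248.7541 = 223.88 kN-m

223.88


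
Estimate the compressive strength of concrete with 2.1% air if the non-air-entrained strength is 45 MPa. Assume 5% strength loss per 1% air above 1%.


Strength loss = (2.1 - 1) * 5 = 5.5%
f'c = 45 * (1 - 5.5/100)
= 42.52 MPa

42.52


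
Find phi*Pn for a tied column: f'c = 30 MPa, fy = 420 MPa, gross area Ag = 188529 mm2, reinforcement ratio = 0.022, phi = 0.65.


Ast = rho * Ag = 0.022 * 188529 = 4147.638 mm2
phi*Pn = 0.65 * 0.80 * (0.85 * 30 * (188529 - 4147.638) + 420 * 4147.638) / 1000
= 3350.74 kN

3350.74


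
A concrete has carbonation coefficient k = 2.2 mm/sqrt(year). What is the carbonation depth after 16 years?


depth = k * sqrt(t)
= 2.2 * sqrt(16)
= 8.8 mm

8.8


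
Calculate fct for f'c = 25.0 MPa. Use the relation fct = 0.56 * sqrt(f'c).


fct = 0.56 * sqrt(25.0)
= 0.56 * 5.0
= 2.8 MPa

2.8


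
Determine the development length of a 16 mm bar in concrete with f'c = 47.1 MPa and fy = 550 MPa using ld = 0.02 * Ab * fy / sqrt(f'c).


Ab = pi * 16^2 / 4 = 201.062 mm2
ld = 0.02 * 201.062 * 550 / sqrt(47.1)
= 322.3 mm

322.3


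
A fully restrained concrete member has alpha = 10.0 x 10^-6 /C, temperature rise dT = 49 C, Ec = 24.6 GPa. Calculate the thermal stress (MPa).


sigma = alpha * dT * Ec
= 10.0e-6 * 49 * 24.6 * 1000
= 12.054 MPa

12.054


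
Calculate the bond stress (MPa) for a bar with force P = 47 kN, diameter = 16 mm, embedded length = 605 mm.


u = P / (pi * db * ld)
= 47 * 1000 / (pi * 16 * 605)
= 1.546 MPa

1.546


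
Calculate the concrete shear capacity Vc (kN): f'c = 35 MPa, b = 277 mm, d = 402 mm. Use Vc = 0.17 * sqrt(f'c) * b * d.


Vc = 0.17 * sqrt(35) * 277 * 402 / 1000
= 111.99 kN

111.99


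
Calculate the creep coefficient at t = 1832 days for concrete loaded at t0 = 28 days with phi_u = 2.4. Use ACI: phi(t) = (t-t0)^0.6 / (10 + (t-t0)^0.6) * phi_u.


dt = 1832 - 28 = 1804
phi = 1804^0.6 / (10 + 1804^0.6) * 2.4
= 2.16

2.16


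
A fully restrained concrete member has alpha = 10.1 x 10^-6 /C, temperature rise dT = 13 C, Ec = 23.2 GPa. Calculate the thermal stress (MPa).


sigma = alpha * dT * Ec
= 10.1e-6 * 13 * 23.2 * 1000
= 3.046 MPa

3.046


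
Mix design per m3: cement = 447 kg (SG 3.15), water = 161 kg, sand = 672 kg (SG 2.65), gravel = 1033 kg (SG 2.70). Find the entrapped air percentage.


Vol cement = 447 / (3.15 * 1000) = 0.141905 m3
Vol water = 161 / 1000 = 0.161 m3
Vol sand = 672 / (2.65 * 1000) = 0.253585 m3
Vol gravel = 1033 / (2.70 * 1000) = 0.382593 m3
Total solid + water volume = 0.939082 m3
Air = (1 - 0.939082) * 100 = 6.09%

6.09


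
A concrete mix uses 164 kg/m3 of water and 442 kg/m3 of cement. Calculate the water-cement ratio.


w/c = water / cement
w/c = 164 / 442 = 0.371

0.371


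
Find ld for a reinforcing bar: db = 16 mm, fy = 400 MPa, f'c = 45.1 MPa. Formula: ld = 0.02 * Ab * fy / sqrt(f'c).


Ab = pi * 16^2 / 4 = 201.062 mm2
ld = 0.02 * 201.062 * 400 / sqrt(45.1)
= 239.5 mm

239.5


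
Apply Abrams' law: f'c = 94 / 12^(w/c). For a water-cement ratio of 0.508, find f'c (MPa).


f'c = 94 / 12^0.508
= 94 / 3.534
= 26.6 MPa

26.6


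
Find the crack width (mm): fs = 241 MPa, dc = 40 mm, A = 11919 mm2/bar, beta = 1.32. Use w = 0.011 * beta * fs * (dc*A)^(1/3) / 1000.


w = 0.011 * beta * fs * (dc * A)^(1/3) / 1000
= 0.011 * 1.32 * 241 * (40 * 11919)^(1/3) / 1000
= 0.273 mm

0.273


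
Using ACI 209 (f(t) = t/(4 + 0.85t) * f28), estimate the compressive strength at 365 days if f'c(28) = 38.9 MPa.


f(365) = 365 / (4 + 0.85 * 365) * 38.9
= 365 / 314.25 * 38.9
= 45.18 MPa

45.18


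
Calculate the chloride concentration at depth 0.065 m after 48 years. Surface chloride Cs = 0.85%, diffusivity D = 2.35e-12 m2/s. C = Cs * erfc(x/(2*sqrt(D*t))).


t_seconds = 48 * 365.25 * 24 * 3600 = 1514764800.0 s
arg = 0.065 / (2 * sqrt(2.35e-12 * 1514764800.0))
= 0.5447
erfc(0.5447) = 0.4411
C = 0.85 * 0.4411 = 0.3749%

0.3749


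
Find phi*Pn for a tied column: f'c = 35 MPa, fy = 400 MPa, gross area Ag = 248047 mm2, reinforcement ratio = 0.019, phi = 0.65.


Ast = rho * Ag = 0.019 * 248047 = 4712.893 mm2
phi*Pn = 0.65 * 0.80 * (0.85 * 35 * (248047 - 4712.893) + 400 * 4712.893) / 1000
= 4744.66 kN

4744.66


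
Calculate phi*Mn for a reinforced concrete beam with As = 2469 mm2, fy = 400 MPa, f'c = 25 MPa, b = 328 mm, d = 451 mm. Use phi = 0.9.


a = As * fy / (0.85 * f'c * b)
= 2469 * 400 / (0.85 * 25 * 328)
= 141.693 mm
Mn = As * fy * (d - a/2) / 10^6
= 375.4396 kN-m
phi*Mn = 0.9 * 375.4396 = 337.9 kN-m

337.9


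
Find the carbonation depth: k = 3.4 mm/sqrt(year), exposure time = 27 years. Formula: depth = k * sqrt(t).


depth = k * sqrt(t)
= 3.4 * sqrt(27)
= 17.67 mm

17.67


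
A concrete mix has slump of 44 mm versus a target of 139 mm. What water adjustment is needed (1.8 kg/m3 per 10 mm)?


Difference = 139 - 44 = 95 mm
Water adjustment = 95 * 1.8 / 10 = 17.1 kg/m3

17.1


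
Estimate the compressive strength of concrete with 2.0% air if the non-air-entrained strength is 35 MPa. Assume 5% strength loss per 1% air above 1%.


Strength loss = (2.0 - 1) * 5 = 5.0%
f'c = 35 * (1 - 5.0/100)
= 33.25 MPa

33.25


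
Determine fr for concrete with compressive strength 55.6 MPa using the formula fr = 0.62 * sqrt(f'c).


fr = 0.62 * sqrt(55.6)
= 4.623 MPa

4.623


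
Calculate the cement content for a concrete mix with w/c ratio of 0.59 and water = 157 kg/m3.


Cement = water / (w/c)
= 157 / 0.59
= 266.1 kg/m3

266.1


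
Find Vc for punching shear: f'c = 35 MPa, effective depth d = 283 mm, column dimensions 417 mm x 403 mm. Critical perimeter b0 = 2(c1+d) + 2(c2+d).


b0 = 2*(417 + 283) + 2*(403 + 283) = 2772 mm
Vc = 0.33 * sqrt(35) * 2772 * 283 / 1000
= 1531.54 kN

1531.54


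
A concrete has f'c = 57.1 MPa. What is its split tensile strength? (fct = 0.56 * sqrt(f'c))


fct = 0.56 * sqrt(57.1)
= 0.56 * 7.556
= 4.232 MPa

4.232


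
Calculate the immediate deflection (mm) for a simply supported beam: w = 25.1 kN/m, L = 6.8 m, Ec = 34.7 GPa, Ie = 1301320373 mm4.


Convert: L = 6.8 m = 6800 mm, Ec = 34.7 GPa = 34700 MPa
delta = 5 * 25.1 * 6800^4 / (384 * 34700 * 1301320373)
= 15.48 mm

15.48


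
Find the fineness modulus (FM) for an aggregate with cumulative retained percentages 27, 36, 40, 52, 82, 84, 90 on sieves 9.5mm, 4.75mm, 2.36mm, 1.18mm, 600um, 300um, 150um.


FM = sum(cumulative % retained) / 100
= 411 / 100
= 4.11

4.11


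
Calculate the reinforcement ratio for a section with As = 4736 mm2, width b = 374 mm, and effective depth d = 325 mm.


rho = As / (b * d)
= 4736 / (374 * 325)
= 0.039

0.039


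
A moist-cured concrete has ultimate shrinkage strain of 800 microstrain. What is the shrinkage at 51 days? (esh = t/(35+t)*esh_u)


esh(51) = 51 / (35 + 51) * 800
= 51 / 86 * 800
= 474.4 microstrain

474.4


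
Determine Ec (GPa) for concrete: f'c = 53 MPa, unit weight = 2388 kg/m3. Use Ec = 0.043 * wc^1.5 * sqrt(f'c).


Ec = 0.043 * 2388^1.5 * sqrt(53) / 1000
= 36.53 GPa

36.53


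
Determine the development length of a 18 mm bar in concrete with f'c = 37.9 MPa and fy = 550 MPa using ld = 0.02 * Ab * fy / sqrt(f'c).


Ab = pi * 18^2 / 4 = 254.469 mm2
ld = 0.02 * 254.469 * 550 / sqrt(37.9)
= 454.7 mm

454.7


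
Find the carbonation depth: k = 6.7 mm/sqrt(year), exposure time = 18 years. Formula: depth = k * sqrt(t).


depth = k * sqrt(t)
= 6.7 * sqrt(18)
= 28.43 mm

28.43


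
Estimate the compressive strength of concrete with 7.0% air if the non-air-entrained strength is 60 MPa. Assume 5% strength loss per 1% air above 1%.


Strength loss = (7.0 - 1) * 5 = 30.0%
f'c = 60 * (1 - 30.0/100)
= 42.0 MPa

42.0


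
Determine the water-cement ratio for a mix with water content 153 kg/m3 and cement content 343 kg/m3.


w/c = water / cement
w/c = 153 / 343 = 0.446

0.446


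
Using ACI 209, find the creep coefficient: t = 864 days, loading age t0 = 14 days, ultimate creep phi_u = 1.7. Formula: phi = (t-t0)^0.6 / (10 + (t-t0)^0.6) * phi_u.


dt = 864 - 14 = 850
phi = 850^0.6 / (10 + 850^0.6) * 1.7
= 1.447

1.447


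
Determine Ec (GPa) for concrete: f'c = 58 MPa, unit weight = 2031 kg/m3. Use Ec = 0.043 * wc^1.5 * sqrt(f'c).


Ec = 0.043 * 2031^1.5 * sqrt(58) / 1000
= 29.97 GPa

29.97


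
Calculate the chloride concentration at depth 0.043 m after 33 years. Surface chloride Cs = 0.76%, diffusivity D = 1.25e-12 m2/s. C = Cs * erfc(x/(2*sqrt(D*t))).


t_seconds = 33 * 365.25 * 24 * 3600 = 1041400800.0 s
arg = 0.043 / (2 * sqrt(1.25e-12 * 1041400800.0))
= 0.5959
erfc(0.5959) = 0.3994
C = 0.76 * 0.3994 = 0.3035%

0.3035


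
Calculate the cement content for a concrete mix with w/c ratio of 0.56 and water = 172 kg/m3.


Cement = water / (w/c)
= 172 / 0.56
= 307.1 kg/m3

307.1


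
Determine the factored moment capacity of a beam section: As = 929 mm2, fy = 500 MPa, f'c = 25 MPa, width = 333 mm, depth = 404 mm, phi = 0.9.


a = As * fy / (0.85 * f'c * b)
= 929 * 500 / (0.85 * 25 * 333)
= 65.6421 mm
Mn = As * fy * (d - a/2) / 10^6
= 172.4126 kN-m
phi*Mn = 0.9 * 172.4126 = 155.17 kN-m

155.17


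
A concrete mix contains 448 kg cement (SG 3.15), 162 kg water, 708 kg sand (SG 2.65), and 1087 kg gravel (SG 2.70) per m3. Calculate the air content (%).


Vol cement = 448 / (3.15 * 1000) = 0.142222 m3
Vol water = 162 / 1000 = 0.162 m3
Vol sand = 708 / (2.65 * 1000) = 0.26717 m3
Vol gravel = 1087 / (2.70 * 1000) = 0.402593 m3
Total solid + water volume = 0.973985 m3
Air = (1 - 0.973985) * 100 = 2.6%

2.6


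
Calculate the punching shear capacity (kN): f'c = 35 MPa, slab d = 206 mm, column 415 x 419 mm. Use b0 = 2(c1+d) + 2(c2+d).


b0 = 2*(415 + 206) + 2*(419 + 206) = 2492 mm
Vc = 0.33 * sqrt(35) * 2492 * 206 / 1000
= 1002.22 kN

1002.22


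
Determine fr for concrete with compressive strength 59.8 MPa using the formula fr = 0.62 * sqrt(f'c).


fr = 0.62 * sqrt(59.8)
= 4.794 MPa

4.794


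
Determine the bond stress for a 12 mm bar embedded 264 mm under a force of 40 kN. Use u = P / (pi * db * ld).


u = P / (pi * db * ld)
= 40 * 1000 / (pi * 12 * 264)
= 4.019 MPa

4.019


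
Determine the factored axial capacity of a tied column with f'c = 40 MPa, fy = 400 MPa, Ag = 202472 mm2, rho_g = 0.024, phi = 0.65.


Ast = rho * Ag = 0.024 * 202472 = 4859.328 mm2
phi*Pn = 0.65 * 0.80 * (0.85 * 40 * (202472 - 4859.328) + 400 * 4859.328) / 1000
= 4504.53 kN

4504.53


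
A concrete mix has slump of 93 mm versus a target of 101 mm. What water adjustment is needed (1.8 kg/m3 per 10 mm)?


Difference = 101 - 93 = 8 mm
Water adjustment = 8 * 1.8 / 10 = 1.4 kg/m3

1.4


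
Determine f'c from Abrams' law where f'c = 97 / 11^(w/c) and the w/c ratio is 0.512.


f'c = 97 / 11^0.512
= 97 / 3.413
= 28.42 MPa

28.42


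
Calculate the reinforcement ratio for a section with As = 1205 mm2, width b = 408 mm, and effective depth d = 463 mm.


rho = As / (b * d)
= 1205 / (408 * 463)
= 0.0064

0.0064


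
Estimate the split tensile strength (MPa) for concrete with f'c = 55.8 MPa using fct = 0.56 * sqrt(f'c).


fct = 0.56 * sqrt(55.8)
= 0.56 * 7.47
= 4.183 MPa

4.183


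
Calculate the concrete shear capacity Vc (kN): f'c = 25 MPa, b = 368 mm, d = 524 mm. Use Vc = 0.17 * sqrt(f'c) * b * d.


Vc = 0.17 * sqrt(25) * 368 * 524 / 1000
= 163.91 kN

163.91


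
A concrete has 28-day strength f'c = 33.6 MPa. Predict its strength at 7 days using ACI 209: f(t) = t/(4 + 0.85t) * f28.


f(7) = 7 / (4 + 0.85 * 7) * 33.6
= 7 / 9.95 * 33.6
= 23.64 MPa

23.64


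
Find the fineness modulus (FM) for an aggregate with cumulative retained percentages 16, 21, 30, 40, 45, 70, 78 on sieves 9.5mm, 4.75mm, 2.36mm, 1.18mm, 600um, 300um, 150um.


FM = sum(cumulative % retained) / 100
= 300 / 100
= 3.0

3.0


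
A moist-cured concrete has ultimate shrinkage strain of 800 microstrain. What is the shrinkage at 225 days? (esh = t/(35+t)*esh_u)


esh(225) = 225 / (35 + 225) * 800
= 225 / 260 * 800
= 692.3 microstrain

692.3


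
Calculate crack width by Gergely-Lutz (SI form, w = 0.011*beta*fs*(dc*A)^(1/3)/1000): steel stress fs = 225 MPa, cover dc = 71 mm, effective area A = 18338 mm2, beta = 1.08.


w = 0.011 * beta * fs * (dc * A)^(1/3) / 1000
= 0.011 * 1.08 * 225 * (71 * 18338)^(1/3) / 1000
= 0.292 mm

0.292


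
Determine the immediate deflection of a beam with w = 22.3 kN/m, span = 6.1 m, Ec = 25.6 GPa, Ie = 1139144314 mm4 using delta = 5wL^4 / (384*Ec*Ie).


Convert: L = 6.1 m = 6100 mm, Ec = 25.6 GPa = 25600 MPa
delta = 5 * 22.3 * 6100^4 / (384 * 25600 * 1139144314)
= 13.79 mm

13.79


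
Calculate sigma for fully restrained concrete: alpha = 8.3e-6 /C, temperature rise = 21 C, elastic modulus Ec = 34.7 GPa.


sigma = alpha * dT * Ec
= 8.3e-6 * 21 * 34.7 * 1000
= 6.048 MPa

6.048


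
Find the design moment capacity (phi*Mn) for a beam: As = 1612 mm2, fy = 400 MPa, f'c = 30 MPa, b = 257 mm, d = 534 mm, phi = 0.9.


a = As * fy / (0.85 * f'c * b)
= 1612 * 400 / (0.85 * 30 * 257)
= 98.3902 mm
Mn = As * fy * (d - a/2) / 10^6
= 312.6022 kN-m
phi*Mn = 0.9 * 312.6022 = 281.34 kN-m

281.34


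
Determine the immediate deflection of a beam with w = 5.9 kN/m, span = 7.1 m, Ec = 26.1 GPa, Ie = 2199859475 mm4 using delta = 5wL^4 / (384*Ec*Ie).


Convert: L = 7.1 m = 7100 mm, Ec = 26.1 GPa = 26100 MPa
delta = 5 * 5.9 * 7100^4 / (384 * 26100 * 2199859475)
= 3.4 mm

3.4


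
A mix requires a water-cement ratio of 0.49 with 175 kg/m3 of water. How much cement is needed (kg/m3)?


Cement = water / (w/c)
= 175 / 0.49
= 357.1 kg/m3

357.1


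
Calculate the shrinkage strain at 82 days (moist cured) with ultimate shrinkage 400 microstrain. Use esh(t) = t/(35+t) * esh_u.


esh(82) = 82 / (35 + 82) * 400
= 82 / 117 * 400
= 280.3 microstrain

280.3


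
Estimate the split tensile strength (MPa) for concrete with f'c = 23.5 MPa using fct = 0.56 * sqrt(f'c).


fct = 0.56 * sqrt(23.5)
= 0.56 * 4.848
= 2.715 MPa

2.715


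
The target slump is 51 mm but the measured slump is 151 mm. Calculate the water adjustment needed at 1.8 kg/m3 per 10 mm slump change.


Difference = 51 - 151 = -100 mm
Water adjustment = -100 * 1.8 / 10 = -18.0 kg/m3

-18.0


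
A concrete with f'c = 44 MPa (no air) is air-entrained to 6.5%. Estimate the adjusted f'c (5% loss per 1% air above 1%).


Strength loss = (6.5 - 1) * 5 = 27.5%
f'c = 44 * (1 - 27.5/100)
= 31.9 MPa

31.9


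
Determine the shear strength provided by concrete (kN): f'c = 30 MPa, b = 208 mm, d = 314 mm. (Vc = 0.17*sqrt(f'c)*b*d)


Vc = 0.17 * sqrt(30) * 208 * 314 / 1000
= 60.81 kN

60.81


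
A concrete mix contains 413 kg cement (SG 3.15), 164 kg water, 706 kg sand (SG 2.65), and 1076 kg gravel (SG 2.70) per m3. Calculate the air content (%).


Vol cement = 413 / (3.15 * 1000) = 0.131111 m3
Vol water = 164 / 1000 = 0.164 m3
Vol sand = 706 / (2.65 * 1000) = 0.266415 m3
Vol gravel = 1076 / (2.70 * 1000) = 0.398519 m3
Total solid + water volume = 0.960045 m3
Air = (1 - 0.960045) * 100 = 4.0%

4.0


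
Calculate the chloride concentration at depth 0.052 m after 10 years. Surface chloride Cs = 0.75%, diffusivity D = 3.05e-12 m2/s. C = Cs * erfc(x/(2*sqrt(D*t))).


t_seconds = 10 * 365.25 * 24 * 3600 = 315576000.0 s
arg = 0.052 / (2 * sqrt(3.05e-12 * 315576000.0))
= 0.8381
erfc(0.8381) = 0.2359
C = 0.75 * 0.2359 = 0.177%

0.177


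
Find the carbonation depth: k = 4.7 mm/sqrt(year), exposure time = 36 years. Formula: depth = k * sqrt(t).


depth = k * sqrt(t)
= 4.7 * sqrt(36)
= 28.2 mm

28.2


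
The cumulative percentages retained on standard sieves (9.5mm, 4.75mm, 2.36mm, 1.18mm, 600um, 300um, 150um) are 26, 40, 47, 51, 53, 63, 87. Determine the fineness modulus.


FM = sum(cumulative % retained) / 100
= 367 / 100
= 3.67

3.67


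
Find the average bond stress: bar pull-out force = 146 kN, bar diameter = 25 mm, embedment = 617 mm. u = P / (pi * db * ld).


u = P / (pi * db * ld)
= 146 * 1000 / (pi * 25 * 617)
= 3.013 MPa

3.013


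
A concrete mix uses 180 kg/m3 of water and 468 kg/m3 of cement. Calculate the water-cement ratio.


w/c = water / cement
w/c = 180 / 468 = 0.385

0.385


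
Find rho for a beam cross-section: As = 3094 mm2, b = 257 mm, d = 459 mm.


rho = As / (b * d)
= 3094 / (257 * 459)
= 0.0262

0.0262


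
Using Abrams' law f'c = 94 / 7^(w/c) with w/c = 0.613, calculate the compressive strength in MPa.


f'c = 94 / 7^0.613
= 94 / 3.296
= 28.52 MPa

28.52


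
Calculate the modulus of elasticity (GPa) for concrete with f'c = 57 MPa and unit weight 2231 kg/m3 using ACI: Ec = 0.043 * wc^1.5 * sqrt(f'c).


Ec = 0.043 * 2231^1.5 * sqrt(57) / 1000
= 34.21 GPa

34.21


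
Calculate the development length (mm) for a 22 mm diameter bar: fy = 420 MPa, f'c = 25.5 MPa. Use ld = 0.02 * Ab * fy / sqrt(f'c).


Ab = pi * 22^2 / 4 = 380.133 mm2
ld = 0.02 * 380.133 * 420 / sqrt(25.5)
= 632.3 mm

632.3


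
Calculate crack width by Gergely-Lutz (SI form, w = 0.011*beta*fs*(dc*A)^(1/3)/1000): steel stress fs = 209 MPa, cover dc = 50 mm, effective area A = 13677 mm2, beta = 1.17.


w = 0.011 * beta * fs * (dc * A)^(1/3) / 1000
= 0.011 * 1.17 * 209 * (50 * 13677)^(1/3) / 1000
= 0.237 mm

0.237


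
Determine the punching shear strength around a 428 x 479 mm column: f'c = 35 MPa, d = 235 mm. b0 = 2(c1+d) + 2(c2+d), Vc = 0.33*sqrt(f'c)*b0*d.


b0 = 2*(428 + 235) + 2*(479 + 235) = 2754 mm
Vc = 0.33 * sqrt(35) * 2754 * 235 / 1000
= 1263.51 kN

1263.51


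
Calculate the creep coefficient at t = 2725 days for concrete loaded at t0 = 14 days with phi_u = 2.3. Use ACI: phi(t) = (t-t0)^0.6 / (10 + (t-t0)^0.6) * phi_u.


dt = 2725 - 14 = 2711
phi = 2711^0.6 / (10 + 2711^0.6) * 2.3
= 2.116

2.116


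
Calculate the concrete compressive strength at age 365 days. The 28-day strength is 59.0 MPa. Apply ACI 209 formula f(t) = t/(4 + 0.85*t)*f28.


f(365) = 365 / (4 + 0.85 * 365) * 59.0
= 365 / 314.25 * 59.0
= 68.53 MPa

68.53


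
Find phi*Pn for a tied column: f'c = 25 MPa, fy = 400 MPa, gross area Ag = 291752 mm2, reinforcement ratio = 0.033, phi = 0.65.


Ast = rho * Ag = 0.033 * 291752 = 9627.816 mm2
phi*Pn = 0.65 * 0.80 * (0.85 * 25 * (291752 - 9627.816) + 400 * 9627.816) / 1000
= 5120.06 kN

5120.06


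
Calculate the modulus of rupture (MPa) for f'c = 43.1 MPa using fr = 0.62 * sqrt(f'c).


fr = 0.62 * sqrt(43.1)
= 4.07 MPa

4.07


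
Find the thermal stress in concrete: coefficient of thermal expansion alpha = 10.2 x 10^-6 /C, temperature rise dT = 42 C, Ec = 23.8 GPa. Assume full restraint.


sigma = alpha * dT * Ec
= 10.2e-6 * 42 * 23.8 * 1000
= 10.196 MPa

10.196


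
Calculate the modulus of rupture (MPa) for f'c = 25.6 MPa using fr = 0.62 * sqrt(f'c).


fr = 0.62 * sqrt(25.6)
= 3.137 MPa

3.137


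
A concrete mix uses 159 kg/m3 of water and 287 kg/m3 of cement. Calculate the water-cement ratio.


w/c = water / cement
w/c = 159 / 287 = 0.554

0.554


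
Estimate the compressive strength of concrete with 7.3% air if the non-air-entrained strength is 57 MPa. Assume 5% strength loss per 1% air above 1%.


Strength loss = (7.3 - 1) * 5 = 31.5%
f'c = 57 * (1 - 31.5/100)
= 39.05 MPa

39.05


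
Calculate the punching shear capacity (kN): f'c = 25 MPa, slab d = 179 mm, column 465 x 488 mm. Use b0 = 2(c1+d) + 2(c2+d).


b0 = 2*(465 + 179) + 2*(488 + 179) = 2622 mm
Vc = 0.33 * sqrt(25) * 2622 * 179 / 1000
= 774.41 kN

774.41


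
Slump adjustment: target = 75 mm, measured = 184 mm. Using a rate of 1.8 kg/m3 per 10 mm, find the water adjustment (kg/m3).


Difference = 75 - 184 = -109 mm
Water adjustment = -109 * 1.8 / 10 = -19.6 kg/m3

-19.6


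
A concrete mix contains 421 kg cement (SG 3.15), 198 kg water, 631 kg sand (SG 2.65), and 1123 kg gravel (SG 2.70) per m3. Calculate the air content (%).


Vol cement = 421 / (3.15 * 1000) = 0.133651 m3
Vol water = 198 / 1000 = 0.198 m3
Vol sand = 631 / (2.65 * 1000) = 0.238113 m3
Vol gravel = 1123 / (2.70 * 1000) = 0.415926 m3
Total solid + water volume = 0.98569 m3
Air = (1 - 0.98569) * 100 = 1.43%

1.43


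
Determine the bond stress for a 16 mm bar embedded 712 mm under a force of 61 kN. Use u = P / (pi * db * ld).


u = P / (pi * db * ld)
= 61 * 1000 / (pi * 16 * 712)
= 1.704 MPa

1.704


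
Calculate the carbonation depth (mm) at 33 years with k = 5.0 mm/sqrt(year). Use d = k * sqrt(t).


depth = k * sqrt(t)
= 5.0 * sqrt(33)
= 28.72 mm

28.72


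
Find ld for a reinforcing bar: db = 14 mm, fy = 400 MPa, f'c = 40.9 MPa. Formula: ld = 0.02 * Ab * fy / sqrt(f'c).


Ab = pi * 14^2 / 4 = 153.938 mm2
ld = 0.02 * 153.938 * 400 / sqrt(40.9)
= 192.6 mm

192.6


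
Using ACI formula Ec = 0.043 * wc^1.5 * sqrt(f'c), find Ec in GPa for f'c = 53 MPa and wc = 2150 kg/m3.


Ec = 0.043 * 2150^1.5 * sqrt(53) / 1000
= 31.21 GPa

31.21


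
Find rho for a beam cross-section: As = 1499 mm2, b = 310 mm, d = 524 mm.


rho = As / (b * d)
= 1499 / (310 * 524)
= 0.0092

0.0092


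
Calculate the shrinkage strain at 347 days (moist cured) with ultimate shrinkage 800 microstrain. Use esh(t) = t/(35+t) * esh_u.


esh(347) = 347 / (35 + 347) * 800
= 347 / 382 * 800
= 726.7 microstrain

726.7


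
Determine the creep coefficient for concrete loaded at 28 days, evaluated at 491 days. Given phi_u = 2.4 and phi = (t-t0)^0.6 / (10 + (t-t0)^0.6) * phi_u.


dt = 491 - 28 = 463
phi = 463^0.6 / (10 + 463^0.6) * 2.4
= 1.918

1.918


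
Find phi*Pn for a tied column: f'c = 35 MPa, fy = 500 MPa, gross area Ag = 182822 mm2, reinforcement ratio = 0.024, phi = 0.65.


Ast = rho * Ag = 0.024 * 182822 = 4387.728 mm2
phi*Pn = 0.65 * 0.80 * (0.85 * 35 * (182822 - 4387.728) + 500 * 4387.728) / 1000
= 3901.19 kN

3901.19


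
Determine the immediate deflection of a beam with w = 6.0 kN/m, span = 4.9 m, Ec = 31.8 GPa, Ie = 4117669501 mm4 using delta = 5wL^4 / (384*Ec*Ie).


Convert: L = 4.9 m = 4900 mm, Ec = 31.8 GPa = 31800 MPa
delta = 5 * 6.0 * 4900^4 / (384 * 31800 * 4117669501)
= 0.34 mm

0.34


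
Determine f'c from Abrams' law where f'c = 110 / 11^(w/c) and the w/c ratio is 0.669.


f'c = 110 / 11^0.669
= 110 / 4.974
= 22.12 MPa

22.12


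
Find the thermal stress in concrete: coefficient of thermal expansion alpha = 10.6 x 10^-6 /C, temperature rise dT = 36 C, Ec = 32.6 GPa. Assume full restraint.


sigma = alpha * dT * Ec
= 10.6e-6 * 36 * 32.6 * 1000
= 12.44 MPa

12.44


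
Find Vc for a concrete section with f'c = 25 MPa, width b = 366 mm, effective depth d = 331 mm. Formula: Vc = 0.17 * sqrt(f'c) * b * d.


Vc = 0.17 * sqrt(25) * 366 * 331 / 1000
= 102.97 kN

102.97


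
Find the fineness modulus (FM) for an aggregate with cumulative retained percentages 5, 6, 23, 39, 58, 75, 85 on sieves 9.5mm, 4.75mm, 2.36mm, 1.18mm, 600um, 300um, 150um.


FM = sum(cumulative % retained) / 100
= 291 / 100
= 2.91

2.91


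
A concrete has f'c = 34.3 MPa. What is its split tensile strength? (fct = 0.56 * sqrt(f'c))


fct = 0.56 * sqrt(34.3)
= 0.56 * 5.857
= 3.28 MPa

3.28


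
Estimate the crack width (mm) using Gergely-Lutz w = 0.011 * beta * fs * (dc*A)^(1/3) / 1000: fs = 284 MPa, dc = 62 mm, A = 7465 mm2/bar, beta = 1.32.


w = 0.011 * beta * fs * (dc * A)^(1/3) / 1000
= 0.011 * 1.32 * 284 * (62 * 7465)^(1/3) / 1000
= 0.319 mm

0.319


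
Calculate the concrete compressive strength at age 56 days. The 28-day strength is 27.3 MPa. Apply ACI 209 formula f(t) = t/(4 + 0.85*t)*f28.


f(56) = 56 / (4 + 0.85 * 56) * 27.3
= 56 / 51.6 * 27.3
= 29.63 MPa

29.63


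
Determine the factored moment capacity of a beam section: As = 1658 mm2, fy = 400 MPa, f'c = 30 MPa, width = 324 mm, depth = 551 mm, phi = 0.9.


a = As * fy / (0.85 * f'c * b)
= 1658 * 400 / (0.85 * 30 * 324)
= 80.2711 mm
Mn = As * fy * (d - a/2) / 10^6
= 338.8053 kN-m
phi*Mn = 0.9 * 338.8053 = 304.92 kN-m

304.92


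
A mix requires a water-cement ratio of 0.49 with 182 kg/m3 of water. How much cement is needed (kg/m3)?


Cement = water / (w/c)
= 182 / 0.49
= 371.4 kg/m3

371.4


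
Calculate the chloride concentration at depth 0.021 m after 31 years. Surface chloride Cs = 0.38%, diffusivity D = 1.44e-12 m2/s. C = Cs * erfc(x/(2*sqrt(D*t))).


t_seconds = 31 * 365.25 * 24 * 3600 = 978285600.0 s
arg = 0.021 / (2 * sqrt(1.44e-12 * 978285600.0))
= 0.2798
erfc(0.2798) = 0.6924
C = 0.38 * 0.6924 = 0.2631%

0.2631


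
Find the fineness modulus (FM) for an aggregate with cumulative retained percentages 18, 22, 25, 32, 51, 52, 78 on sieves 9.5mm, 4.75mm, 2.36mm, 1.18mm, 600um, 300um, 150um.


FM = sum(cumulative % retained) / 100
= 278 / 100
= 2.78

2.78


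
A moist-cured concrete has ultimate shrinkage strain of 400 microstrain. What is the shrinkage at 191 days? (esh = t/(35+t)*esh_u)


esh(191) = 191 / (35 + 191) * 400
= 191 / 226 * 400
= 338.1 microstrain

338.1


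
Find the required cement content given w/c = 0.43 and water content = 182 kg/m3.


Cement = water / (w/c)
= 182 / 0.43
= 423.3 kg/m3

423.3


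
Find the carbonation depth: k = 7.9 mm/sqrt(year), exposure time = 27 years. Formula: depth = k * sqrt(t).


depth = k * sqrt(t)
= 7.9 * sqrt(27)
= 41.05 mm

41.05


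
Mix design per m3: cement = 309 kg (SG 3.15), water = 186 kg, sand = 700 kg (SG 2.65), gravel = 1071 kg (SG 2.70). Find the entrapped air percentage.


Vol cement = 309 / (3.15 * 1000) = 0.098095 m3
Vol water = 186 / 1000 = 0.186 m3
Vol sand = 700 / (2.65 * 1000) = 0.264151 m3
Vol gravel = 1071 / (2.70 * 1000) = 0.396667 m3
Total solid + water volume = 0.944913 m3
Air = (1 - 0.944913) * 100 = 5.51%

5.51


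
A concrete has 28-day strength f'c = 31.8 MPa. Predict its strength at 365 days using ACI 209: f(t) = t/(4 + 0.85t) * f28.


f(365) = 365 / (4 + 0.85 * 365) * 31.8
= 365 / 314.25 * 31.8
= 36.94 MPa

36.94


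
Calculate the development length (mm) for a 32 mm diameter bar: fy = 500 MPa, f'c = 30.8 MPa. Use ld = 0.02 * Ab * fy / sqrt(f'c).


Ab = pi * 32^2 / 4 = 804.248 mm2
ld = 0.02 * 804.248 * 500 / sqrt(30.8)
= 1449.2 mm

1449.2


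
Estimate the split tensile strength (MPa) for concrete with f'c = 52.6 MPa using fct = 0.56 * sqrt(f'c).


fct = 0.56 * sqrt(52.6)
= 0.56 * 7.253
= 4.061 MPa

4.061


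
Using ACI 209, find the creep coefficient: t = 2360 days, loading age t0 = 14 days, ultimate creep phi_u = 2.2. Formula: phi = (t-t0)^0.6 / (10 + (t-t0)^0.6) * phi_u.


dt = 2360 - 14 = 2346
phi = 2346^0.6 / (10 + 2346^0.6) * 2.2
= 2.009

2.009


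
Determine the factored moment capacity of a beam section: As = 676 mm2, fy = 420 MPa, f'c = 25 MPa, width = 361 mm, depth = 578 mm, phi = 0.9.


a = As * fy / (0.85 * f'c * b)
= 676 * 420 / (0.85 * 25 * 361)
= 37.0109 mm
Mn = As * fy * (d - a/2) / 10^6
= 158.8517 kN-m
phi*Mn = 0.9 * 158.8517 = 142.97 kN-m

142.97


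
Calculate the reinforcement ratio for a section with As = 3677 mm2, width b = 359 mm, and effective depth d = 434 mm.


rho = As / (b * d)
= 3677 / (359 * 434)
= 0.0236

0.0236


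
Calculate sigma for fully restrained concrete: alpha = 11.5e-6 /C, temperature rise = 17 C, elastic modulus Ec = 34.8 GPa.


sigma = alpha * dT * Ec
= 11.5e-6 * 17 * 34.8 * 1000
= 6.803 MPa

6.803


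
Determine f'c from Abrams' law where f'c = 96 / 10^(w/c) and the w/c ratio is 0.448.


f'c = 96 / 10^0.448
= 96 / 2.805
= 34.22 MPa

34.22


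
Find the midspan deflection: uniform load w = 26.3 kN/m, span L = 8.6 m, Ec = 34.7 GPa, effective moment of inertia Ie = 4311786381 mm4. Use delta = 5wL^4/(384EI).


Convert: L = 8.6 m = 8600 mm, Ec = 34.7 GPa = 34700 MPa
delta = 5 * 26.3 * 8600^4 / (384 * 34700 * 4311786381)
= 12.52 mm

12.52


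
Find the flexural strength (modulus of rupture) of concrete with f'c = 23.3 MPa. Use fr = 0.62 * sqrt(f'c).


fr = 0.62 * sqrt(23.3)
= 2.993 MPa

2.993


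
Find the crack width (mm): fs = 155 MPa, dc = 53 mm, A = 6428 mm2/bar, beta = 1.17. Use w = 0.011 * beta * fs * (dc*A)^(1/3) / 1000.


w = 0.011 * beta * fs * (dc * A)^(1/3) / 1000
= 0.011 * 1.17 * 155 * (53 * 6428)^(1/3) / 1000
= 0.139 mm

0.139


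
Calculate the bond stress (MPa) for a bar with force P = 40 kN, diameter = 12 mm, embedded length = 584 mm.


u = P / (pi * db * ld)
= 40 * 1000 / (pi * 12 * 584)
= 1.817 MPa

1.817


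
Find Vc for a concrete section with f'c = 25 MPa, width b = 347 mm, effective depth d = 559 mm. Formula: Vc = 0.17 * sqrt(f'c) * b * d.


Vc = 0.17 * sqrt(25) * 347 * 559 / 1000
= 164.88 kN

164.88


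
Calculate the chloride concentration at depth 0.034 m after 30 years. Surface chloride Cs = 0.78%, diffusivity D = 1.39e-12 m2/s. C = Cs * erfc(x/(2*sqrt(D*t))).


t_seconds = 30 * 365.25 * 24 * 3600 = 946728000.0 s
arg = 0.034 / (2 * sqrt(1.39e-12 * 946728000.0))
= 0.4686
erfc(0.4686) = 0.5075
C = 0.78 * 0.5075 = 0.3958%

0.3958
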